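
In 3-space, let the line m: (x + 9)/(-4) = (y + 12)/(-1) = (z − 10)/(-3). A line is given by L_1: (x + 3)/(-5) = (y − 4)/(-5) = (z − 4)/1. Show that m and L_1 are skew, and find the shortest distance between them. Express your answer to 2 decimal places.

m has direction (-4, -1, -3) through (-9, -12, 10).
L_1 has direction (-5, -5, 1) through (-3, 4, 4).
Common perpendicular direction n = (-4, -1, -3) × (-5, -5, 1) = (-16, 19, 15).
With w = (-3, 4, 4) − (-9, -12, 10) = (6, 16, -6), w · n = 118.
Since n ≠ 0 the lines are not parallel, and w · n = 118 ≠ 0 so they do not intersect; hence they are skew.
Distance = |w · n| / |n| = |118| / √842 ≈ 4.07.

4.07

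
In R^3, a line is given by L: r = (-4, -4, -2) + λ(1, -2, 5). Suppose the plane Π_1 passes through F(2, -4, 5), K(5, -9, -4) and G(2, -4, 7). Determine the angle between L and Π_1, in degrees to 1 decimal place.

FK = (3, -5, -9), FG = (0, 0, 2); a normal to Π_1 is FK × FG = (-10, -6, 0).
Using F: Π_1 has equation -10x - 6y = 4.
sin θ = |n·v| / (|n||v|) = |2| / (√136 · √30) = 0.03131.
θ ≈ 1.8°.

1.8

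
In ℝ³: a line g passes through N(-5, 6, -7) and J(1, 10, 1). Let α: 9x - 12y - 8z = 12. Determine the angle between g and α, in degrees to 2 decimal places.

A direction vector for g is J − N = (6, 4, 8).
sin θ = |n·v| / (|n||v|) = |-58| / (√289 · √116) = 0.31677.
θ ≈ 18.47°.

18.47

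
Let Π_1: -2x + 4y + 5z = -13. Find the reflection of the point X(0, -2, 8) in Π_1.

λ = (n·X − d)/|n|² = (32 − (-13))/45 = 1.
Reflection = X − 2λn = (0, -2, 8) − 2·(-2, 4, 5) = (4, -10, -2).

(4, -10, -2)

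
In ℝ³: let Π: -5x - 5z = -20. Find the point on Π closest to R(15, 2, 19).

(0, 2, 4)

Foot = R − λn with λ = (n·R − d)/|n|² = (-170 − (-20))/50 = -3.
Foot = (15, 2, 19) − (-3)·(-5, 0, -5) = (0, 2, 4).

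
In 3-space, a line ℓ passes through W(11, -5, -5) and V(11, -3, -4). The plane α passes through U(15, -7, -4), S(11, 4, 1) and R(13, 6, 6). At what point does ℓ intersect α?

(11, 1, -2)

A direction vector for ℓ is V − W = (0, 2, 1).
US = (-4, 11, 5), UR = (-2, 13, 10); a normal to α is US × UR = (45, 30, -30).
Using U: α has equation 45x + 30y - 30z = 585.
Substitute r = (11, -5, -5) + t(0, 2, 1) into the plane: 495 + 30t = 585, so t = 3.
Intersection: (11, -5, -5) + 3·(0, 2, 1) = (11, 1, -2).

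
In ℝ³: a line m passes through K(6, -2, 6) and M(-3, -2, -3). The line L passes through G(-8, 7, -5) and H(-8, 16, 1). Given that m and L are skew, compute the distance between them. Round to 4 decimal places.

A direction vector for m is M − K = (-9, 0, -9).
A direction vector for L is H − G = (0, 9, 6).
Common perpendicular direction n = (-9, 0, -9) × (0, 9, 6) = (81, 54, -81).
With w = (-8, 7, -5) − (6, -2, 6) = (-14, 9, -11), w · n = 243.
Distance = |w · n| / |n| = |243| / √16038 ≈ 1.9188.

1.9188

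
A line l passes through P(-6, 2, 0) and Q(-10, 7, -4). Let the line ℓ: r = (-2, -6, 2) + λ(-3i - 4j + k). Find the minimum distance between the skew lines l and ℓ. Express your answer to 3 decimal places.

A direction vector for l is Q − P = (-4, 5, -4).
Common perpendicular direction n = (-4, 5, -4) × (-3, -4, 1) = (-11, 16, 31).
With w = (-2, -6, 2) − (-6, 2, 0) = (4, -8, 2), w · n = -110.
Distance = |w · n| / |n| = |-110| / √1338 ≈ 3.007.

3.007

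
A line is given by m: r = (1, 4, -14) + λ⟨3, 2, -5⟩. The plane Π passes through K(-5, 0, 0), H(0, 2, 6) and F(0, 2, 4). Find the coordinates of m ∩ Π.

(-5, 0, -4)

KH = (5, 2, 6), KF = (5, 2, 4); a normal to Π is KH × KF = (-4, 10, 0).
Using K: Π has equation -4x + 10y = 20.
Substitute r = (1, 4, -14) + t(3, 2, -5) into the plane: 36 + 8t = 20, so t = -2.
Intersection: (1, 4, -14) + (-2)·(3, 2, -5) = (-5, 0, -4).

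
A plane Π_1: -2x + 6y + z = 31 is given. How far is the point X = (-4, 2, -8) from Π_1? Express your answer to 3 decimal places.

n·X − d = (-2)·(-4) + (6)·(2) + (1)·(-8) − 31 = -19; |n| = √41.
Distance = |-19| / √41 = 19/√41 ≈ 2.967.

2.967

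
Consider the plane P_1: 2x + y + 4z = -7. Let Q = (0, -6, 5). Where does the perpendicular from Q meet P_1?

Foot = Q − λn with λ = (n·Q − d)/|n|² = (14 − (-7))/21 = 1.
Foot = (0, -6, 5) − 1·(2, 1, 4) = (-2, -7, 1).

(-2, -7, 1)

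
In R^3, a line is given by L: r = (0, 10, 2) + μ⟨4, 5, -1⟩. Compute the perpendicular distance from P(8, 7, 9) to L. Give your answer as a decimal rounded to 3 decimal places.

Taking (0, 10, 2) on L with direction v = (4, 5, -1): w = P − (0, 10, 2) = (8, -3, 7), and w × v = (-32, 36, 52).
Distance = |w × v| / |v| = √5024 / √42 ≈ 10.937.

10.937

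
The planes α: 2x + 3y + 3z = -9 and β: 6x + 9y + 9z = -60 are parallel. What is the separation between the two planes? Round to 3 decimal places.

Rescale β by 1/3: 2x + 3y + 3z = -20. Then distance = |-9 − (-20)| / √22 ≈ 2.345.

2.345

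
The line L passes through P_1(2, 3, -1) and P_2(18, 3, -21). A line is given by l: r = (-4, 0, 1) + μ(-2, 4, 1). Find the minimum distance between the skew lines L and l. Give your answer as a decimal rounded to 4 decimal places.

A direction vector for L is P_2 − P_1 = (16, 0, -20).
Common perpendicular direction n = (16, 0, -20) × (-2, 4, 1) = (80, 24, 64).
With w = (-4, 0, 1) − (2, 3, -1) = (-6, -3, 2), w · n = -424.
Distance = |w · n| / |n| = |-424| / √11072 ≈ 4.0295.

4.0295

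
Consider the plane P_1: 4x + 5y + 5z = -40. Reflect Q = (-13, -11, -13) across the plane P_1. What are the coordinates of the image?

(3, 9, 7)

λ = (n·Q − d)/|n|² = (-172 − (-40))/66 = -2.
Reflection = Q − 2λn = (-13, -11, -13) − (-4)·(4, 5, 5) = (3, 9, 7).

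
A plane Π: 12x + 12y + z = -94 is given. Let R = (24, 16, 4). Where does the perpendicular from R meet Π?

Foot = R − λn with λ = (n·R − d)/|n|² = (484 − (-94))/289 = 2.
Foot = (24, 16, 4) − 2·(12, 12, 1) = (0, -8, 2).

(0, -8, 2)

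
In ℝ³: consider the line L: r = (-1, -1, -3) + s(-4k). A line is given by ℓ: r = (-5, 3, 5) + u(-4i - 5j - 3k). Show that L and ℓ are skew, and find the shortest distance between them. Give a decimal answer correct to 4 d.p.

5.6223

Common perpendicular direction n = (0, 0, -4) × (-4, -5, -3) = (-20, 16, 0).
With w = (-5, 3, 5) − (-1, -1, -3) = (-4, 4, 8), w · n = 144.
Since n ≠ 0 the lines are not parallel, and w · n = 144 ≠ 0 so they do not intersect; hence they are skew.
Distance = |w · n| / |n| = |144| / √656 ≈ 5.6223.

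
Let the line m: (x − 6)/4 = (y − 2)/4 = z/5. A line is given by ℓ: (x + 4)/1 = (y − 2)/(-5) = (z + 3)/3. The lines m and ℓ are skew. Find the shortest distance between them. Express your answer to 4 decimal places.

6.6735

m has direction (4, 4, 5) through (6, 2, 0).
ℓ has direction (1, -5, 3) through (-4, 2, -3).
Common perpendicular direction n = (4, 4, 5) × (1, -5, 3) = (37, -7, -24).
With w = (-4, 2, -3) − (6, 2, 0) = (-10, 0, -3), w · n = -298.
Distance = |w · n| / |n| = |-298| / √1994 ≈ 6.6735.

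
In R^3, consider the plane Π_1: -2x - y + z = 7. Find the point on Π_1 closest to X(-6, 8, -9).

Foot = X − λn with λ = (n·X − d)/|n|² = (-5 − 7)/6 = -2.
Foot = (-6, 8, -9) − (-2)·(-2, -1, 1) = (-10, 6, -7).

(-10, 6, -7)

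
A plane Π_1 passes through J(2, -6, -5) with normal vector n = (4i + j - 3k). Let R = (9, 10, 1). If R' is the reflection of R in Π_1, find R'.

(1, 8, 7)

Π_1: n·r = n·J gives 4x + y - 3z = 17.
λ = (n·R − d)/|n|² = (43 − 17)/26 = 1.
Reflection = R − 2λn = (9, 10, 1) − 2·(4, 1, -3) = (1, 8, 7).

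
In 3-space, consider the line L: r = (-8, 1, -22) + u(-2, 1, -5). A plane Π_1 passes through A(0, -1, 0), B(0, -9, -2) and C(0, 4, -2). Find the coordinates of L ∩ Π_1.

(0, -3, -2)

AB = (0, -8, -2), AC = (0, 5, -2); a normal to Π_1 is AB × AC = (26, 0, 0).
Using A: Π_1 has equation 26x = 0.
Substitute r = (-8, 1, -22) + t(-2, 1, -5) into the plane: -208 + (-52)t = 0, so t = -4.
Intersection: (-8, 1, -22) + (-4)·(-2, 1, -5) = (0, -3, -2).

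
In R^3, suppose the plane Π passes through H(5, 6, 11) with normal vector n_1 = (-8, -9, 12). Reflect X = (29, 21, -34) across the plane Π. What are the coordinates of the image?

Π: n_1·r = n_1·H gives -8x - 9y + 12z = 38.
λ = (n·X − d)/|n|² = (-829 − 38)/289 = -3.
Reflection = X − 2λn = (29, 21, -34) − (-6)·(-8, -9, 12) = (-19, -33, 38).

(-19, -33, 38)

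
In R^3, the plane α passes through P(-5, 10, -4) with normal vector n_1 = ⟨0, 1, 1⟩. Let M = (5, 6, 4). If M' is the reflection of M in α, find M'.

α: n_1·r = n_1·P gives y + z = 6.
λ = (n·M − d)/|n|² = (10 − 6)/2 = 2.
Reflection = M − 2λn = (5, 6, 4) − 4·(0, 1, 1) = (5, 2, 0).

(5, 2, 0)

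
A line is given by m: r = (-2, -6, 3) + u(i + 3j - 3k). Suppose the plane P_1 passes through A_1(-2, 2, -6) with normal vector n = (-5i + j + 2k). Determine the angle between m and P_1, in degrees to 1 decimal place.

P_1: n·r = n·A_1 gives -5x + y + 2z = 0.
sin θ = |n·v| / (|n||v|) = |-8| / (√30 · √19) = 0.33508.
θ ≈ 19.6°.

19.6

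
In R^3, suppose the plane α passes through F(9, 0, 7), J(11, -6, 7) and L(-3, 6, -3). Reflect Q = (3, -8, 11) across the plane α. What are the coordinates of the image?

FJ = (2, -6, 0), FL = (-12, 6, -10); a normal to α is FJ × FL = (60, 20, -60).
Using F: α has equation 60x + 20y - 60z = 120.
λ = (n·Q − d)/|n|² = (-640 − 120)/7600 = -1/10.
Reflection = Q − 2λn = (3, -8, 11) − (-1/5)·(60, 20, -60) = (15, -4, -1).

(15, -4, -1)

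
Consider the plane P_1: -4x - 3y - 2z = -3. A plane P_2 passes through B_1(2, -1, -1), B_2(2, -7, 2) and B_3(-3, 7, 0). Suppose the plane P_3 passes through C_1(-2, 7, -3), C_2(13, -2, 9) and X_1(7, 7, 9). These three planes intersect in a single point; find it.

B_1B_2 = (0, -6, 3), B_1B_3 = (-5, 8, 1); a normal to P_2 is B_1B_2 × B_1B_3 = (-30, -15, -30).
Using B_1: P_2 has equation -30x - 15y - 30z = -15.
C_1C_2 = (15, -9, 12), C_1X_1 = (9, 0, 12); a normal to P_3 is C_1C_2 × C_1X_1 = (-108, -72, 81).
Using C_1: P_3 has equation -108x - 72y + 81z = -531.
Solving the 3×3 linear system -4x - 3y - 2z = -3, -30x - 15y - 30z = -15, -108x - 72y + 81z = -531 (e.g. by elimination or Cramer's rule, determinant = -4590) gives (6, -5, -3).

(6, -5, -3)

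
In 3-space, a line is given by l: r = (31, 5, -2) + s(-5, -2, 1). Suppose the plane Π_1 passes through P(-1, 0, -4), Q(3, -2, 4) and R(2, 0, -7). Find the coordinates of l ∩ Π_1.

PQ = (4, -2, 8), PR = (3, 0, -3); a normal to Π_1 is PQ × PR = (6, 36, 6).
Using P: Π_1 has equation 6x + 36y + 6z = -30.
Substitute r = (31, 5, -2) + t(-5, -2, 1) into the plane: 354 + (-96)t = -30, so t = 4.
Intersection: (31, 5, -2) + 4·(-5, -2, 1) = (11, -3, 2).

(11, -3, 2)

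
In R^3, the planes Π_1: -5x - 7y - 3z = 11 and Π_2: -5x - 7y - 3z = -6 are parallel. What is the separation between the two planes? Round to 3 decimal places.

Same normal n = (-5, -7, -3) with |n| = √83; distance = |11 − (-6)| / |n| = 17/√83 ≈ 1.866.

1.866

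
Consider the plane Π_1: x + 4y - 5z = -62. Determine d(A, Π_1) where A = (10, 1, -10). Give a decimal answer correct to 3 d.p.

n·A − d = (1)·(10) + (4)·(1) + (-5)·(-10) − (-62) = 126; |n| = √42.
Distance = |126| / √42 = 126/√42 ≈ 19.442.

19.442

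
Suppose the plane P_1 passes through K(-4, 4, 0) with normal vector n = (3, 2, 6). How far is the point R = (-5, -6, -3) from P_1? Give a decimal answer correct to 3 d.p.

P_1: n·r = n·K gives 3x + 2y + 6z = -4.
n·R − d = (3)·(-5) + (2)·(-6) + (6)·(-3) − (-4) = -41; |n| = √49.
Distance = |-41| / √49 = 41/√49 ≈ 5.857.

5.857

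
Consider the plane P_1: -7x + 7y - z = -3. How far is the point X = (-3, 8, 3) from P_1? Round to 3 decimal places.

7.739

n·X − d = (-7)·(-3) + (7)·(8) + (-1)·(3) − (-3) = 77; |n| = √99.
Distance = |77| / √99 = 77/√99 ≈ 7.739.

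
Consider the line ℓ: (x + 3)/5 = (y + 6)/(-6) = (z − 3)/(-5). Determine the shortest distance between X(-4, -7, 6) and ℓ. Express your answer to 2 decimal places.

ℓ has direction (5, -6, -5) through (-3, -6, 3).
Taking (-3, -6, 3) on ℓ with direction v = (5, -6, -5): w = X − (-3, -6, 3) = (-1, -1, 3), and w × v = (23, 10, 11).
Distance = |w × v| / |v| = √750 / √86 ≈ 2.95.

2.95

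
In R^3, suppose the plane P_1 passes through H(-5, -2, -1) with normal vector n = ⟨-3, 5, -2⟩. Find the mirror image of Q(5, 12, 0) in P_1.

(11, 2, 4)

P_1: n·r = n·H gives -3x + 5y - 2z = 7.
λ = (n·Q − d)/|n|² = (45 − 7)/38 = 1.
Reflection = Q − 2λn = (5, 12, 0) − 2·(-3, 5, -2) = (11, 2, 4).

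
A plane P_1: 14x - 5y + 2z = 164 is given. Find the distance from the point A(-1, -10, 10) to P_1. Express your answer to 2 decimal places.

n·A − d = (14)·(-1) + (-5)·(-10) + (2)·(10) − 164 = -108; |n| = √225.
Distance = |-108| / √225 = 108/√225 ≈ 7.20.

7.20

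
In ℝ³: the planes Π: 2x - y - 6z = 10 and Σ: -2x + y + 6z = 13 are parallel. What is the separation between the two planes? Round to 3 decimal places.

Rescale Σ by 1/(-1): 2x - y - 6z = -13. Then distance = |10 − (-13)| / √41 ≈ 3.592.

3.592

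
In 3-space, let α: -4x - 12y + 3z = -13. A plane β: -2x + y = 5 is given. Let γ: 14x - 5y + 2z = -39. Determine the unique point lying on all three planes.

(-2, 1, -3)

Solving the 3×3 linear system -4x - 12y + 3z = -13, -2x + y = 5, 14x - 5y + 2z = -39 (e.g. by elimination or Cramer's rule, determinant = -68) gives (-2, 1, -3).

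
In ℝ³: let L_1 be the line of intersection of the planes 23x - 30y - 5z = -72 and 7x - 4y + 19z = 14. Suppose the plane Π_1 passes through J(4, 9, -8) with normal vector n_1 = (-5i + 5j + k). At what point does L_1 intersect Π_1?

(-4, -1, 2)

Direction of L_1: (23, -30, -5) × (7, -4, 19) = (-590, -472, 118).
A point on L_1: solving the two plane equations with x = -14 gives (-14, -9, 4).
Π_1: n_1·r = n_1·J gives -5x + 5y + z = 17.
Substitute r = (-14, -9, 4) + t(-590, -472, 118) into the plane: 29 + 708t = 17, so t = -1/59.
Intersection: (-14, -9, 4) + (-1/59)·(-590, -472, 118) = (-4, -1, 2).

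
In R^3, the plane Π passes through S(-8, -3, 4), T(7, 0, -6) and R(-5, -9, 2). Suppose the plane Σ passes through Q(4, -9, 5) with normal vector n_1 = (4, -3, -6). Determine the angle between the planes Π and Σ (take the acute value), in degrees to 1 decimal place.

ST = (15, 3, -10), SR = (3, -6, -2); a normal to Π is ST × SR = (-66, 0, -99).
Using S: Π has equation -66x - 99z = 132.
Σ: n_1·r = n_1·Q gives 4x - 3y - 6z = 13.
cos θ = |n₁·n₂| / (|n₁||n₂|) = |330| / (√14157 · √61).
θ = arccos(0.35511) ≈ 69.2°.

69.2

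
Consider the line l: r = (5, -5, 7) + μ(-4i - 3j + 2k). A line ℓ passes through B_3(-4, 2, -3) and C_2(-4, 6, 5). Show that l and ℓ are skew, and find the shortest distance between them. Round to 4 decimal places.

A direction vector for ℓ is C_2 − B_3 = (0, 4, 8).
Common perpendicular direction n = (-4, -3, 2) × (0, 4, 8) = (-32, 32, -16).
With w = (-4, 2, -3) − (5, -5, 7) = (-9, 7, -10), w · n = 672.
Since n ≠ 0 the lines are not parallel, and w · n = 672 ≠ 0 so they do not intersect; hence they are skew.
Distance = |w · n| / |n| = |672| / √2304 ≈ 14.0000.

14.0000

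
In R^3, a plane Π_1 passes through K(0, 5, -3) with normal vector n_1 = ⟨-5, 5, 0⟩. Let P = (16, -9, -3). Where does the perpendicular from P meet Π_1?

(1, 6, -3)

Π_1: n_1·r = n_1·K gives -5x + 5y = 25.
Foot = P − λn with λ = (n·P − d)/|n|² = (-125 − 25)/50 = -3.
Foot = (16, -9, -3) − (-3)·(-5, 5, 0) = (1, 6, -3).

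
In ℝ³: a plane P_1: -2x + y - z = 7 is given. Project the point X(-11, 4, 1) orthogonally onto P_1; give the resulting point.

(-5, 1, 4)

Foot = X − λn with λ = (n·X − d)/|n|² = (25 − 7)/6 = 3.
Foot = (-11, 4, 1) − 3·(-2, 1, -1) = (-5, 1, 4).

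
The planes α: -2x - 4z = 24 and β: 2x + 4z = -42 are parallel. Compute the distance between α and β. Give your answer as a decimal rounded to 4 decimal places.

4.0249

Rescale β by 1/(-1): -2x - 4z = 42. Then distance = |24 − 42| / √20 ≈ 4.0249.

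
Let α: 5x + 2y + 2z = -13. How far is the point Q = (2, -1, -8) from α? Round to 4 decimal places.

n·Q − d = (5)·(2) + (2)·(-1) + (2)·(-8) − (-13) = 5; |n| = √33.
Distance = |5| / √33 = 5/√33 ≈ 0.8704.

0.8704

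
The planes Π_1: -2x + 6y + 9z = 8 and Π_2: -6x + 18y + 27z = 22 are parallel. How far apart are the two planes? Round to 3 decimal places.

Rescale Π_2 by 1/3: -2x + 6y + 9z = 22/3. Then distance = |8 − (22/3)| / √121 ≈ 0.061.

0.061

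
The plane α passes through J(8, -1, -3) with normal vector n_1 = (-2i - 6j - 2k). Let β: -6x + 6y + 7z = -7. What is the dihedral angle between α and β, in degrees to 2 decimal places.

α: n_1·r = n_1·J gives -2x - 6y - 2z = -4.
cos θ = |n₁·n₂| / (|n₁||n₂|) = |-38| / (√44 · √121).
θ = arccos(0.52079) ≈ 58.61°.

58.61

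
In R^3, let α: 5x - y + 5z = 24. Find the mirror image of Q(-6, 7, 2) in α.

λ = (n·Q − d)/|n|² = (-27 − 24)/51 = -1.
Reflection = Q − 2λn = (-6, 7, 2) − (-2)·(5, -1, 5) = (4, 5, 12).

(4, 5, 12)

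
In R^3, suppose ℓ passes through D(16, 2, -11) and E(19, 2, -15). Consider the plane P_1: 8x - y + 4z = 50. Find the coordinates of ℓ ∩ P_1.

A direction vector for ℓ is E − D = (3, 0, -4).
Substitute r = (16, 2, -11) + t(3, 0, -4) into the plane: 82 + 8t = 50, so t = -4.
Intersection: (16, 2, -11) + (-4)·(3, 0, -4) = (4, 2, 5).

(4, 2, 5)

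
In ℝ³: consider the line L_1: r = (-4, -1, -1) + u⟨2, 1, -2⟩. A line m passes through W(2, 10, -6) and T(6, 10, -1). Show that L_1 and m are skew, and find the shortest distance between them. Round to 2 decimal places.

A direction vector for m is T − W = (4, 0, 5).
Common perpendicular direction n = (2, 1, -2) × (4, 0, 5) = (5, -18, -4).
With w = (2, 10, -6) − (-4, -1, -1) = (6, 11, -5), w · n = -148.
Since n ≠ 0 the lines are not parallel, and w · n = -148 ≠ 0 so they do not intersect; hence they are skew.
Distance = |w · n| / |n| = |-148| / √365 ≈ 7.75.

7.75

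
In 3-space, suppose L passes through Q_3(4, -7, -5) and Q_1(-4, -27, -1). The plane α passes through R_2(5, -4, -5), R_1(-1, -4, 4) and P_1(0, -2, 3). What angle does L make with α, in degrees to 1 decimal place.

A direction vector for L is Q_1 − Q_3 = (-8, -20, 4).
R_2R_1 = (-6, 0, 9), R_2P_1 = (-5, 2, 8); a normal to α is R_2R_1 × R_2P_1 = (-18, 3, -12).
Using R_2: α has equation -18x + 3y - 12z = -42.
sin θ = |n·v| / (|n||v|) = |36| / (√477 · √480) = 0.07524.
θ ≈ 4.3°.

4.3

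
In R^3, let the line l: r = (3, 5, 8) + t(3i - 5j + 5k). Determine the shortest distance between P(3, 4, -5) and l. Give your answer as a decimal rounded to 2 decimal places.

Taking (3, 5, 8) on l with direction v = (3, -5, 5): w = P − (3, 5, 8) = (0, -1, -13), and w × v = (-70, -39, 3).
Distance = |w × v| / |v| = √6430 / √59 ≈ 10.44.

10.44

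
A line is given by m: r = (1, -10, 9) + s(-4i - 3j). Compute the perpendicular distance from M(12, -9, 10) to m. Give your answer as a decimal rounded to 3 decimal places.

Taking (1, -10, 9) on m with direction v = (-4, -3, 0): w = M − (1, -10, 9) = (11, 1, 1), and w × v = (3, -4, -29).
Distance = |w × v| / |v| = √866 / √25 ≈ 5.886.

5.886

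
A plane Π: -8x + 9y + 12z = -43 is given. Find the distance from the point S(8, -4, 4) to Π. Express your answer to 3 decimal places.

n·S − d = (-8)·(8) + (9)·(-4) + (12)·(4) − (-43) = -9; |n| = √289.
Distance = |-9| / √289 = 9/√289 ≈ 0.529.

0.529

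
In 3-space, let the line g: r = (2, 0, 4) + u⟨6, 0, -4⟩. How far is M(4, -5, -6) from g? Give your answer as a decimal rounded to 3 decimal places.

8.775

Taking (2, 0, 4) on g with direction v = (6, 0, -4): w = M − (2, 0, 4) = (2, -5, -10), and w × v = (20, -52, 30).
Distance = |w × v| / |v| = √4004 / √52 ≈ 8.775.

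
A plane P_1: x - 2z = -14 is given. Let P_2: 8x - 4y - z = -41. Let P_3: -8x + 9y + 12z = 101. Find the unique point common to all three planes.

Solving the 3×3 linear system x - 2z = -14, 8x - 4y - z = -41, -8x + 9y + 12z = 101 (e.g. by elimination or Cramer's rule, determinant = -119) gives (-4, 1, 5).

(-4, 1, 5)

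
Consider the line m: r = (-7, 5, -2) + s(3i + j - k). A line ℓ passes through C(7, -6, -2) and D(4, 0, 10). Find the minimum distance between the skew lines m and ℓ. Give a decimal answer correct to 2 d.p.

A direction vector for ℓ is D − C = (-3, 6, 12).
Common perpendicular direction n = (3, 1, -1) × (-3, 6, 12) = (18, -33, 21).
With w = (7, -6, -2) − (-7, 5, -2) = (14, -11, 0), w · n = 615.
Distance = |w · n| / |n| = |615| / √1854 ≈ 14.28.

14.28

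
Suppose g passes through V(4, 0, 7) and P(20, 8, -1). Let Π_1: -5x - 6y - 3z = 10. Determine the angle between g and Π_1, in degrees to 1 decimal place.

39.4

A direction vector for g is P − V = (16, 8, -8).
sin θ = |n·v| / (|n||v|) = |-104| / (√70 · √384) = 0.63434.
θ ≈ 39.4°.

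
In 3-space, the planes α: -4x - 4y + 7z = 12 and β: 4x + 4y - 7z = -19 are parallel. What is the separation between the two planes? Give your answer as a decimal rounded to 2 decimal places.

0.78

Rescale β by 1/(-1): -4x - 4y + 7z = 19. Then distance = |12 − 19| / √81 ≈ 0.78.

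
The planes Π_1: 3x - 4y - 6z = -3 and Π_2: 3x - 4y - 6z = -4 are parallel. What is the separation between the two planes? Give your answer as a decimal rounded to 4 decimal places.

Same normal n = (3, -4, -6) with |n| = √61; distance = |-3 − (-4)| / |n| = 1/√61 ≈ 0.1280.

0.1280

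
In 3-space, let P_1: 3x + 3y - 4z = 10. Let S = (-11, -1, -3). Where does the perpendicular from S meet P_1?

Foot = S − λn with λ = (n·S − d)/|n|² = (-24 − 10)/34 = -1.
Foot = (-11, -1, -3) − (-1)·(3, 3, -4) = (-8, 2, -7).

(-8, 2, -7)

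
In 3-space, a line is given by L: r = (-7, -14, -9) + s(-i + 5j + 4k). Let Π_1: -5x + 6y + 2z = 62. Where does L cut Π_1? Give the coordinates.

(-10, 1, 3)

Substitute r = (-7, -14, -9) + t(-1, 5, 4) into the plane: -67 + 43t = 62, so t = 3.
Intersection: (-7, -14, -9) + 3·(-1, 5, 4) = (-10, 1, 3).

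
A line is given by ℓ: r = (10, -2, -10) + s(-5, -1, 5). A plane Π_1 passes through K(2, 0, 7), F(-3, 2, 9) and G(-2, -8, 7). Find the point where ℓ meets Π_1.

KF = (-5, 2, 2), KG = (-4, -8, 0); a normal to Π_1 is KF × KG = (16, -8, 48).
Using K: Π_1 has equation 16x - 8y + 48z = 368.
Substitute r = (10, -2, -10) + t(-5, -1, 5) into the plane: -304 + 168t = 368, so t = 4.
Intersection: (10, -2, -10) + 4·(-5, -1, 5) = (-10, -6, 10).

(-10, -6, 10)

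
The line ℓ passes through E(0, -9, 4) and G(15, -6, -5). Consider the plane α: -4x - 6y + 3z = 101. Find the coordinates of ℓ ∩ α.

(-5, -10, 7)

A direction vector for ℓ is G − E = (15, 3, -9).
Substitute r = (0, -9, 4) + t(15, 3, -9) into the plane: 66 + (-105)t = 101, so t = -1/3.
Intersection: (0, -9, 4) + (-1/3)·(15, 3, -9) = (-5, -10, 7).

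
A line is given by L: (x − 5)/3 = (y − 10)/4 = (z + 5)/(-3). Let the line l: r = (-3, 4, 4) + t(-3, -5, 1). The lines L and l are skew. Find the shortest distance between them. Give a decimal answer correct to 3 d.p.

1.940

L has direction (3, 4, -3) through (5, 10, -5).
Common perpendicular direction n = (3, 4, -3) × (-3, -5, 1) = (-11, 6, -3).
With w = (-3, 4, 4) − (5, 10, -5) = (-8, -6, 9), w · n = 25.
Distance = |w · n| / |n| = |25| / √166 ≈ 1.940.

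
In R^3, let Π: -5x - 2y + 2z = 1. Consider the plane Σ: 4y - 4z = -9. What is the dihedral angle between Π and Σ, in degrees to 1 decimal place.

60.5

cos θ = |n₁·n₂| / (|n₁||n₂|) = |-16| / (√33 · √32).
θ = arccos(0.49237) ≈ 60.5°.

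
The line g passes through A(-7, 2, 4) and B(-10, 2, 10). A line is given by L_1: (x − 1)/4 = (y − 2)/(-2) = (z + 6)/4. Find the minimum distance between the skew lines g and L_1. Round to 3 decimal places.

0.937

A direction vector for g is B − A = (-3, 0, 6).
L_1 has direction (4, -2, 4) through (1, 2, -6).
Common perpendicular direction n = (-3, 0, 6) × (4, -2, 4) = (12, 36, 6).
With w = (1, 2, -6) − (-7, 2, 4) = (8, 0, -10), w · n = 36.
Distance = |w · n| / |n| = |36| / √1476 ≈ 0.937.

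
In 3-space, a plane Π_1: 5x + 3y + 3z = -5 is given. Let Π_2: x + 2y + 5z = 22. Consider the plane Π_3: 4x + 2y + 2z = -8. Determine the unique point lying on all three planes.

Solving the 3×3 linear system 5x + 3y + 3z = -5, x + 2y + 5z = 22, 4x + 2y + 2z = -8 (e.g. by elimination or Cramer's rule, determinant = 6) gives (-7, 7, 3).

(-7, 7, 3)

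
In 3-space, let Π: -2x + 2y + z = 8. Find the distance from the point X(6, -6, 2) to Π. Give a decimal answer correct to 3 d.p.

10.000

n·X − d = (-2)·(6) + (2)·(-6) + (1)·(2) − 8 = -30; |n| = √9.
Distance = |-30| / √9 = 30/√9 ≈ 10.000.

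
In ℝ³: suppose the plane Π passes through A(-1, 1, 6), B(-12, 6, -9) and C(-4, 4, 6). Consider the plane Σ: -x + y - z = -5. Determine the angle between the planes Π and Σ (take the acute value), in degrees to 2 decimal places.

80.96

AB = (-11, 5, -15), AC = (-3, 3, 0); a normal to Π is AB × AC = (45, 45, -18).
Using A: Π has equation 45x + 45y - 18z = -108.
cos θ = |n₁·n₂| / (|n₁||n₂|) = |18| / (√4374 · √3).
θ = arccos(0.15713) ≈ 80.96°.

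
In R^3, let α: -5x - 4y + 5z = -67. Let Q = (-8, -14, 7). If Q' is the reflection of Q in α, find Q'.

(22, 10, -23)

λ = (n·Q − d)/|n|² = (131 − (-67))/66 = 3.
Reflection = Q − 2λn = (-8, -14, 7) − 6·(-5, -4, 5) = (22, 10, -23).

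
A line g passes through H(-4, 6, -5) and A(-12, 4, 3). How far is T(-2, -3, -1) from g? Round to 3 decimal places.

A direction vector for g is A − H = (-8, -2, 8).
Taking (-4, 6, -5) on g with direction v = (-8, -2, 8): w = T − (-4, 6, -5) = (2, -9, 4), and w × v = (-64, -48, -76).
Distance = |w × v| / |v| = √12176 / √132 ≈ 9.604.

9.604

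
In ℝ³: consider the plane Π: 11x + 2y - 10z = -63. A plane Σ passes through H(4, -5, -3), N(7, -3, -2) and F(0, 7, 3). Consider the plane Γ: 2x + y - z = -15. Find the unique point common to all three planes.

(-7, -3, -2)

HN = (3, 2, 1), HF = (-4, 12, 6); a normal to Σ is HN × HF = (0, -22, 44).
Using H: Σ has equation -22y + 44z = -22.
Solving the 3×3 linear system 11x + 2y - 10z = -63, -22y + 44z = -22, 2x + y - z = -15 (e.g. by elimination or Cramer's rule, determinant = -506) gives (-7, -3, -2).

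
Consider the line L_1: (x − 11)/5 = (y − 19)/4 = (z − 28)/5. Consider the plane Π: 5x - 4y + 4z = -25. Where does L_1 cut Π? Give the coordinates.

(-9, 3, 8)

L_1 has direction (5, 4, 5) through (11, 19, 28).
Substitute r = (11, 19, 28) + t(5, 4, 5) into the plane: 91 + 29t = -25, so t = -4.
Intersection: (11, 19, 28) + (-4)·(5, 4, 5) = (-9, 3, 8).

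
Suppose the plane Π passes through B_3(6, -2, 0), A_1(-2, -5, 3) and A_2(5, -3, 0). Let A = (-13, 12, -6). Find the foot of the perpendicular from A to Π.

(-4, 3, 9)

B_3A_1 = (-8, -3, 3), B_3A_2 = (-1, -1, 0); a normal to Π is B_3A_1 × B_3A_2 = (3, -3, 5).
Using B_3: Π has equation 3x - 3y + 5z = 24.
Foot = A − λn with λ = (n·A − d)/|n|² = (-105 − 24)/43 = -3.
Foot = (-13, 12, -6) − (-3)·(3, -3, 5) = (-4, 3, 9).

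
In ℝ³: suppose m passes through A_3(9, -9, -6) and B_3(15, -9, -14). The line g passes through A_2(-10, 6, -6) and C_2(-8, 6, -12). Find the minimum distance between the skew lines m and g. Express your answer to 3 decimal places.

15.000

A direction vector for m is B_3 − A_3 = (6, 0, -8).
A direction vector for g is C_2 − A_2 = (2, 0, -6).
Common perpendicular direction n = (6, 0, -8) × (2, 0, -6) = (0, 20, 0).
With w = (-10, 6, -6) − (9, -9, -6) = (-19, 15, 0), w · n = 300.
Distance = |w · n| / |n| = |300| / √400 ≈ 15.000.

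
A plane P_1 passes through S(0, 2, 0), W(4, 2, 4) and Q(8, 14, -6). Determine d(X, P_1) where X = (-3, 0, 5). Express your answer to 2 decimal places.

SW = (4, 0, 4), SQ = (8, 12, -6); a normal to P_1 is SW × SQ = (-48, 56, 48).
Using S: P_1 has equation -48x + 56y + 48z = 112.
n·X − d = (-48)·(-3) + (56)·(0) + (48)·(5) − 112 = 272; |n| = √7744.
Distance = |272| / √7744 = 272/√7744 ≈ 3.09.

3.09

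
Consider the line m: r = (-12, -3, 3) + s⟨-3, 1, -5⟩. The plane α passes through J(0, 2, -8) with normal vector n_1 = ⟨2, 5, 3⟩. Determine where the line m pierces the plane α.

α: n_1·r = n_1·J gives 2x + 5y + 3z = -14.
Substitute r = (-12, -3, 3) + t(-3, 1, -5) into the plane: -30 + (-16)t = -14, so t = -1.
Intersection: (-12, -3, 3) + (-1)·(-3, 1, -5) = (-9, -4, 8).

(-9, -4, 8)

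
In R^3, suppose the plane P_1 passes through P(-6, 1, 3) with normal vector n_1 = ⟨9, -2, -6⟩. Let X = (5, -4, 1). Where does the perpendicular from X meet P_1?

(-4, -2, 7)

P_1: n_1·r = n_1·P gives 9x - 2y - 6z = -74.
Foot = X − λn with λ = (n·X − d)/|n|² = (47 − (-74))/121 = 1.
Foot = (5, -4, 1) − 1·(9, -2, -6) = (-4, -2, 7).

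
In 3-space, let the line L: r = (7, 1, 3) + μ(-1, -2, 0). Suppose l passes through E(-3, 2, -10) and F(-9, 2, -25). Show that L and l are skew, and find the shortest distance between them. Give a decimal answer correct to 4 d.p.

4.4634

A direction vector for l is F − E = (-6, 0, -15).
Common perpendicular direction n = (-1, -2, 0) × (-6, 0, -15) = (30, -15, -12).
With w = (-3, 2, -10) − (7, 1, 3) = (-10, 1, -13), w · n = -159.
Since n ≠ 0 the lines are not parallel, and w · n = -159 ≠ 0 so they do not intersect; hence they are skew.
Distance = |w · n| / |n| = |-159| / √1269 ≈ 4.4634.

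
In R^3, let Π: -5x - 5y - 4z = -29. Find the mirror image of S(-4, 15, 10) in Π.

(-14, 5, 2)

λ = (n·S − d)/|n|² = (-95 − (-29))/66 = -1.
Reflection = S − 2λn = (-4, 15, 10) − (-2)·(-5, -5, -4) = (-14, 5, 2).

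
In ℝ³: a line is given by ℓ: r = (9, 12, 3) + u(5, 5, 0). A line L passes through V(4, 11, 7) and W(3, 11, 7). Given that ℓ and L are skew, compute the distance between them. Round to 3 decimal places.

A direction vector for L is W − V = (-1, 0, 0).
Common perpendicular direction n = (5, 5, 0) × (-1, 0, 0) = (0, 0, 5).
With w = (4, 11, 7) − (9, 12, 3) = (-5, -1, 4), w · n = 20.
Distance = |w · n| / |n| = |20| / √25 ≈ 4.000.

4.000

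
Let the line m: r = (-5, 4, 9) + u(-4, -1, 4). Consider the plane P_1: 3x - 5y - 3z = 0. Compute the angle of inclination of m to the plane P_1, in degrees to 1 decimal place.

sin θ = |n·v| / (|n||v|) = |-19| / (√43 · √33) = 0.50439.
θ ≈ 30.3°.

30.3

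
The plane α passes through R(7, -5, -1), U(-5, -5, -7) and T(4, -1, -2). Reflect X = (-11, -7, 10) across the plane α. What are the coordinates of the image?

(5, -3, -22)

RU = (-12, 0, -6), RT = (-3, 4, -1); a normal to α is RU × RT = (24, 6, -48).
Using R: α has equation 24x + 6y - 48z = 186.
λ = (n·X − d)/|n|² = (-786 − 186)/2916 = -1/3.
Reflection = X − 2λn = (-11, -7, 10) − (-2/3)·(24, 6, -48) = (5, -3, -22).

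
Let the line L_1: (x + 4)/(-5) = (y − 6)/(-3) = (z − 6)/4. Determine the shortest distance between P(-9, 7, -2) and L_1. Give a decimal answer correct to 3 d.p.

L_1 has direction (-5, -3, 4) through (-4, 6, 6).
Taking (-4, 6, 6) on L_1 with direction v = (-5, -3, 4): w = P − (-4, 6, 6) = (-5, 1, -8), and w × v = (-20, 60, 20).
Distance = |w × v| / |v| = √4400 / √50 ≈ 9.381.

9.381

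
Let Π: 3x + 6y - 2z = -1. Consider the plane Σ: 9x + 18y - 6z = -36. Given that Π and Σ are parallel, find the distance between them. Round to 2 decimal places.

Rescale Σ by 1/3: 3x + 6y - 2z = -12. Then distance = |-1 − (-12)| / √49 ≈ 1.57.

1.57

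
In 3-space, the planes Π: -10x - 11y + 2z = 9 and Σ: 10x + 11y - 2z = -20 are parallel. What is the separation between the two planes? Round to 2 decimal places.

0.73

Rescale Σ by 1/(-1): -10x - 11y + 2z = 20. Then distance = |9 − 20| / √225 ≈ 0.73.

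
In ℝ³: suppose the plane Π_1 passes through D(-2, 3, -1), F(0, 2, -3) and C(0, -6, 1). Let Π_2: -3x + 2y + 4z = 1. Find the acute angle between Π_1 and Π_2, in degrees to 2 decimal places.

82.04

DF = (2, -1, -2), DC = (2, -9, 2); a normal to Π_1 is DF × DC = (-20, -8, -16).
Using D: Π_1 has equation -20x - 8y - 16z = 32.
cos θ = |n₁·n₂| / (|n₁||n₂|) = |-20| / (√720 · √29).
θ = arccos(0.13841) ≈ 82.04°.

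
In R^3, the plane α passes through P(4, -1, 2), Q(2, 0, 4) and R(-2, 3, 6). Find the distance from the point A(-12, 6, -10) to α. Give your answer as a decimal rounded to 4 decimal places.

PQ = (-2, 1, 2), PR = (-6, 4, 4); a normal to α is PQ × PR = (-4, -4, -2).
Using P: α has equation -4x - 4y - 2z = -16.
n·A − d = (-4)·(-12) + (-4)·(6) + (-2)·(-10) − (-16) = 60; |n| = √36.
Distance = |60| / √36 = 60/√36 ≈ 10.0000.

10.0000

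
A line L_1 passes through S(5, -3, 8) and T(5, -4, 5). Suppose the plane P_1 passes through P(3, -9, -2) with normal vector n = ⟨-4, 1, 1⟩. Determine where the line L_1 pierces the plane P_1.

A direction vector for L_1 is T − S = (0, -1, -3).
P_1: n·r = n·P gives -4x + y + z = -23.
Substitute r = (5, -3, 8) + t(0, -1, -3) into the plane: -15 + (-4)t = -23, so t = 2.
Intersection: (5, -3, 8) + 2·(0, -1, -3) = (5, -5, 2).

(5, -5, 2)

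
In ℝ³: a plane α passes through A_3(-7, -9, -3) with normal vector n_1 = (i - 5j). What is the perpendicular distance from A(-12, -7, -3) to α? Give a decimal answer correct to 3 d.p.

2.942

α: n_1·r = n_1·A_3 gives x - 5y = 38.
n·A − d = (1)·(-12) + (-5)·(-7) + (0)·(-3) − 38 = -15; |n| = √26.
Distance = |-15| / √26 = 15/√26 ≈ 2.942.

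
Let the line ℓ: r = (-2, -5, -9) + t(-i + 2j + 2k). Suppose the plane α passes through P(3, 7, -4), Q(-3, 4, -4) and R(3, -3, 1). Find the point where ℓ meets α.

(-5, 1, -3)

PQ = (-6, -3, 0), PR = (0, -10, 5); a normal to α is PQ × PR = (-15, 30, 60).
Using P: α has equation -15x + 30y + 60z = -75.
Substitute r = (-2, -5, -9) + t(-1, 2, 2) into the plane: -660 + 195t = -75, so t = 3.
Intersection: (-2, -5, -9) + 3·(-1, 2, 2) = (-5, 1, -3).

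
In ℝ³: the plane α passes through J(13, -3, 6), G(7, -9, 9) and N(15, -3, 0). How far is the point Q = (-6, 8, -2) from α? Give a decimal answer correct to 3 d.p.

22.946

JG = (-6, -6, 3), JN = (2, 0, -6); a normal to α is JG × JN = (36, -30, 12).
Using J: α has equation 36x - 30y + 12z = 630.
n·Q − d = (36)·(-6) + (-30)·(8) + (12)·(-2) − 630 = -1110; |n| = √2340.
Distance = |-1110| / √2340 = 1110/√2340 ≈ 22.946.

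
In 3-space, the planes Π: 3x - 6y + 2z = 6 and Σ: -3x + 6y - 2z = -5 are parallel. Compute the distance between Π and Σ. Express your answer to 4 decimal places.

Rescale Σ by 1/(-1): 3x - 6y + 2z = 5. Then distance = |6 − 5| / √49 ≈ 0.1429.

0.1429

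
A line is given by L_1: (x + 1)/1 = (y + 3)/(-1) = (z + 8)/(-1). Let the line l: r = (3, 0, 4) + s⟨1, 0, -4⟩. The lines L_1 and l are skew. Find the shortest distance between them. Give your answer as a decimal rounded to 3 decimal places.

7.256

L_1 has direction (1, -1, -1) through (-1, -3, -8).
Common perpendicular direction n = (1, -1, -1) × (1, 0, -4) = (4, 3, 1).
With w = (3, 0, 4) − (-1, -3, -8) = (4, 3, 12), w · n = 37.
Distance = |w · n| / |n| = |37| / √26 ≈ 7.256.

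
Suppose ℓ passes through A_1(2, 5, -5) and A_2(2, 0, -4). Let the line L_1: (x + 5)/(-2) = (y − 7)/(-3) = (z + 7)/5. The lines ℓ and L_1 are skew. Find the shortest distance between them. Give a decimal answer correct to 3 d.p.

7.011

A direction vector for ℓ is A_2 − A_1 = (0, -5, 1).
L_1 has direction (-2, -3, 5) through (-5, 7, -7).
Common perpendicular direction n = (0, -5, 1) × (-2, -3, 5) = (-22, -2, -10).
With w = (-5, 7, -7) − (2, 5, -5) = (-7, 2, -2), w · n = 170.
Distance = |w · n| / |n| = |170| / √588 ≈ 7.011.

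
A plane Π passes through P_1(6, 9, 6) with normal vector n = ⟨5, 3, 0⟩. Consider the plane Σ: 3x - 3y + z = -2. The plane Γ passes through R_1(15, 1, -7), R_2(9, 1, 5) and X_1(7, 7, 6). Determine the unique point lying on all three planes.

(6, 9, 7)

Π: n·r = n·P_1 gives 5x + 3y = 57.
R_1R_2 = (-6, 0, 12), R_1X_1 = (-8, 6, 13); a normal to Γ is R_1R_2 × R_1X_1 = (-72, -18, -36).
Using R_1: Γ has equation -72x - 18y - 36z = -846.
Solving the 3×3 linear system 5x + 3y = 57, 3x - 3y + z = -2, -72x - 18y - 36z = -846 (e.g. by elimination or Cramer's rule, determinant = 738) gives (6, 9, 7).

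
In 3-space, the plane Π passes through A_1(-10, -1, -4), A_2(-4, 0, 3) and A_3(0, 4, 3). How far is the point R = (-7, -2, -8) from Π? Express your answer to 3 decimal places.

A_1A_2 = (6, 1, 7), A_1A_3 = (10, 5, 7); a normal to Π is A_1A_2 × A_1A_3 = (-28, 28, 20).
Using A_1: Π has equation -28x + 28y + 20z = 172.
n·R − d = (-28)·(-7) + (28)·(-2) + (20)·(-8) − 172 = -192; |n| = √1968.
Distance = |-192| / √1968 = 192/√1968 ≈ 4.328.

4.328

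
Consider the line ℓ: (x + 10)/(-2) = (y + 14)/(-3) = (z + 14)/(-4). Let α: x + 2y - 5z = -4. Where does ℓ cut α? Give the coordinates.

(-4, -5, -2)

ℓ has direction (-2, -3, -4) through (-10, -14, -14).
Substitute r = (-10, -14, -14) + t(-2, -3, -4) into the plane: 32 + 12t = -4, so t = -3.
Intersection: (-10, -14, -14) + (-3)·(-2, -3, -4) = (-4, -5, -2).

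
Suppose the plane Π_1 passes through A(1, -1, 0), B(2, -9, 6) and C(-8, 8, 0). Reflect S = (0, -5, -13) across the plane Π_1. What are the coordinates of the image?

(12, 7, 1)

AB = (1, -8, 6), AC = (-9, 9, 0); a normal to Π_1 is AB × AC = (-54, -54, -63).
Using A: Π_1 has equation -54x - 54y - 63z = 0.
λ = (n·S − d)/|n|² = (1089 − 0)/9801 = 1/9.
Reflection = S − 2λn = (0, -5, -13) − (2/9)·(-54, -54, -63) = (12, 7, 1).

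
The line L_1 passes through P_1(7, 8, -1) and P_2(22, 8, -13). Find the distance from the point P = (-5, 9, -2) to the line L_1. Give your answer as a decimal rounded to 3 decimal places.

8.337

A direction vector for L_1 is P_2 − P_1 = (15, 0, -12).
Taking (7, 8, -1) on L_1 with direction v = (15, 0, -12): w = P − (7, 8, -1) = (-12, 1, -1), and w × v = (-12, -159, -15).
Distance = |w × v| / |v| = √25650 / √369 ≈ 8.337.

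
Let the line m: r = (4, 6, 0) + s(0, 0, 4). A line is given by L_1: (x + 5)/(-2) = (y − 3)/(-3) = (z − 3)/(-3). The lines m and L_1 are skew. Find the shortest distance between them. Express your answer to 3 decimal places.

L_1 has direction (-2, -3, -3) through (-5, 3, 3).
Common perpendicular direction n = (0, 0, 4) × (-2, -3, -3) = (12, -8, 0).
With w = (-5, 3, 3) − (4, 6, 0) = (-9, -3, 3), w · n = -84.
Distance = |w · n| / |n| = |-84| / √208 ≈ 5.824.

5.824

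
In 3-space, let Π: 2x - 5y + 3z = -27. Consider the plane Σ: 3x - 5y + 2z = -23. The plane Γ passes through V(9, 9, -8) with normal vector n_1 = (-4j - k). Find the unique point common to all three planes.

Γ: n_1·r = n_1·V gives -4y - z = -28.
Solving the 3×3 linear system 2x - 5y + 3z = -27, 3x - 5y + 2z = -23, -4y - z = -28 (e.g. by elimination or Cramer's rule, determinant = -25) gives (4, 7, 0).

(4, 7, 0)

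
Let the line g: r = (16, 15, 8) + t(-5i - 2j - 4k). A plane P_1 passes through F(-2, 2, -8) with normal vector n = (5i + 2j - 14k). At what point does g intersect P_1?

P_1: n·r = n·F gives 5x + 2y - 14z = 106.
Substitute r = (16, 15, 8) + t(-5, -2, -4) into the plane: -2 + 27t = 106, so t = 4.
Intersection: (16, 15, 8) + 4·(-5, -2, -4) = (-4, 7, -8).

(-4, 7, -8)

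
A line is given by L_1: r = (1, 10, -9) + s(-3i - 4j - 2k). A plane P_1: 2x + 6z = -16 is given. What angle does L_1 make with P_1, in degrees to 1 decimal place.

31.9

sin θ = |n·v| / (|n||v|) = |-18| / (√40 · √29) = 0.52850.
θ ≈ 31.9°.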